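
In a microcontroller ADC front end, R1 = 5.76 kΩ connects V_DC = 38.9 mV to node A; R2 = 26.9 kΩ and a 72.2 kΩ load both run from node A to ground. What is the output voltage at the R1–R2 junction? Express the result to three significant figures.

V_out ≈ 30.1 mV

R2 ‖ R_L = (26.9 × 72.2)/(26.9 + 72.2) = 19.60 kΩ.
Voltage divider with the loaded lower leg: V_out = 38.9 × 19.60/(5.76 + 19.60) = 38.9 × 0.7729 = 30.06 mV.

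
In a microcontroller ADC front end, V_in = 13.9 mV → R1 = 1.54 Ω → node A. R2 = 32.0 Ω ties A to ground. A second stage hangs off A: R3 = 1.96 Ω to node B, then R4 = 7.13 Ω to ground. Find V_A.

Looking into the second stage from A: R3 + R4 = 9.090 Ω appears in parallel with R2.
R2 ‖ (R3+R4) = 7.079 Ω.
V_A = 13.9 × 7.079/(1.54 + 7.079) = 11.42 mV.

V_A ≈ 11.4 mV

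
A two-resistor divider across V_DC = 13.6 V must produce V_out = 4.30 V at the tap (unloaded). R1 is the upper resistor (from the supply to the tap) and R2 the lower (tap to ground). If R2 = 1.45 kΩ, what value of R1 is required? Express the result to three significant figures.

R1 ≈ 3.14 kΩ

The divider ratio is R2/(R1+R2) = 4.30/13.6 = 0.3162.
So R1 = R2 · (V_DC/V_out − 1) = 1.45 × (13.6/4.30 − 1) = 1.45 × 2.163 = 3.136 kΩ.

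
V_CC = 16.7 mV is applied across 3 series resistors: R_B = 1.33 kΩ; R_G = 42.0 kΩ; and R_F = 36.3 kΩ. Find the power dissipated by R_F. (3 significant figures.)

P ≈ 1.60 nW

The common current is I = 16.7/79.63 = 0.2097 µA.
P = I²R = 0.04398 × 36.3 = 1.597 nW.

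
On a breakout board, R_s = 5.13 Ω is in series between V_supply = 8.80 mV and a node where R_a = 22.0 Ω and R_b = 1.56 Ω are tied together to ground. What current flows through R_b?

I ≈ 1.25 mA

Combine the parallel branches: R_p = (1/22.0 + 1/1.56)⁻¹ = 1.457 Ω.
V_A by voltage divider: V_A = 8.80 × 1.457/(5.13 + 1.457) = 1.946 mV.
Branch current I = V_A/R_b = 1.946/1.56 = 1.248 mA.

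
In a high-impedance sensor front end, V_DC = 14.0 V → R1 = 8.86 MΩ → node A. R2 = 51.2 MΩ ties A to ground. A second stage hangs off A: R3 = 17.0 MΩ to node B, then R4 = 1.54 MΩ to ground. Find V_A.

Looking into the second stage from A: R3 + R4 = 18.54 MΩ appears in parallel with R2.
R2 ‖ (R3+R4) = 13.61 MΩ.
First divider: V_A = V_DC · 13.61/(8.86 + 13.61) = 8.480 V.

V_A ≈ 8.48 V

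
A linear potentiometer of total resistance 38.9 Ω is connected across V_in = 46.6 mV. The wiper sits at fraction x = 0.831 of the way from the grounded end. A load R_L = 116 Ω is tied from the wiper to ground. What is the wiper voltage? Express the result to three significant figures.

V_out ≈ 37.0 mV

Split the track: R_lower = x·R_p = 32.33 Ω, R_upper = (1−x)·R_p = 6.574 Ω.
R_L loads the lower segment: effective lower R = 25.28 Ω.
Then V_out = V_in · 25.28/(6.574 + 25.28) = 36.98 mV.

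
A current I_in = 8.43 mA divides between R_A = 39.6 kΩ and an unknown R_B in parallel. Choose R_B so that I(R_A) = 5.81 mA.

R_B ≈ 87.8 kΩ

Two-branch current divider: I_A = I_in · R_B/(R_A + R_B).
5.81/8.43 = R_B/(R_A + R_B) → R_B = R_A · (0.6892)/(1 − 0.6892) = 39.6 × 2.218 = 87.82 kΩ.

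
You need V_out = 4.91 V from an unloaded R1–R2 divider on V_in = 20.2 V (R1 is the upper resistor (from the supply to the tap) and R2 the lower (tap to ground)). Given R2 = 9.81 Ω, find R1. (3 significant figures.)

R1 ≈ 30.5 Ω

The divider ratio is R2/(R1+R2) = 4.91/20.2 = 0.2431.
Rearranging, R1 = R2·(1−k)/k = 9.81 × 3.114 = 30.55 Ω.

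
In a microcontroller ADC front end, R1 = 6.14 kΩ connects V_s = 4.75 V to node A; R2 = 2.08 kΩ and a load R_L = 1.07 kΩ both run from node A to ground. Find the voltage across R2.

V_out ≈ 0.490 V

The load sits in parallel with R2, giving an effective lower resistance R2' = R2·R_L/(R2+R_L) = 0.7065 kΩ.
Voltage divider with the loaded lower leg: V_out = 4.75 × 0.7065/(6.14 + 0.7065) = 4.75 × 0.1032 = 0.4902 V.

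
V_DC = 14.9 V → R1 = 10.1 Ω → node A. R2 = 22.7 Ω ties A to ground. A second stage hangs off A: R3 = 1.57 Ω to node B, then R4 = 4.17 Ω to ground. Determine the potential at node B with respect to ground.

V_B ≈ 3.38 V

The second stage (R3 + R4 = 5.740 Ω) loads node A in parallel with R2.
Effective lower resistance at A: R2 ‖ 5.740 = 4.582 Ω.
V_A = 14.9 × 4.582/(10.1 + 4.582) = 4.650 V.
Stage 2 is unloaded, so V_B = V_A · R4/(R3+R4) = 4.650 × 4.17/5.740 = 3.378 V.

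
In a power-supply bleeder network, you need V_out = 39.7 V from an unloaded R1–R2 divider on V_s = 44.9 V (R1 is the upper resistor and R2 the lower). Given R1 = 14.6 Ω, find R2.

R2 ≈ 111 Ω

V_out/V_s = R2/(R1+R2) = 0.8842.
So R2 = R1 · V_out/(V_s − V_out) = 14.6 × 39.7/(44.9 − 39.7) = 14.6 × 7.635 = 111.5 Ω.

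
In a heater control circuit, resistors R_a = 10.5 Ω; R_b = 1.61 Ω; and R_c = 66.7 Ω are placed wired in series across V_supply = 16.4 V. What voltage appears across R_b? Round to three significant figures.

V ≈ 0.335 V

ΣR = 10.5 + 1.61 + 66.7 = 78.81 Ω.
By the voltage-divider rule, V = 16.4 × 1.610/78.81 = 0.3350 V.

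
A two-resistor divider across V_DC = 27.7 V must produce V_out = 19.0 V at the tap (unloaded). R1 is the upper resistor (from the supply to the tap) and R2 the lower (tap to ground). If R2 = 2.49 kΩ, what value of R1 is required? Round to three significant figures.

The divider ratio is R2/(R1+R2) = 19.0/27.7 = 0.6859.
So R1 = R2 · (V_DC/V_out − 1) = 2.49 × (27.7/19.0 − 1) = 2.49 × 0.4579 = 1.140 kΩ.

R1 ≈ 1.14 kΩ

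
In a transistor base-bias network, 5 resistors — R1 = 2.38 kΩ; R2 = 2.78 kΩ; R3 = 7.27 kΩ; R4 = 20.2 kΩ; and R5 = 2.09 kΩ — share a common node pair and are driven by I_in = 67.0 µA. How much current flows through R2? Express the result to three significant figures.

Total conductance ΣG = 1/2.38 + 1/2.78 + 1/7.27 + 1/20.2 + 1/2.09 = 1.445 (units of 1/kΩ).
By the current-divider rule, I = I_in · G_k/ΣG = 67.0 × 0.2489 = 16.67 µA.

I ≈ 16.7 µA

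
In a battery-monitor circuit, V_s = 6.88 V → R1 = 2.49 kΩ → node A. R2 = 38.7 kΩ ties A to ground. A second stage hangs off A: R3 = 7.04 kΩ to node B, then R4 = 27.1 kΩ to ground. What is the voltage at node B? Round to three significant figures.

V_B ≈ 4.80 V

The second stage (R3 + R4 = 34.14 kΩ) loads node A in parallel with R2.
Effective lower resistance at A: R2 ‖ 34.14 = 18.14 kΩ.
First divider: V_A = V_s · 18.14/(2.49 + 18.14) = 6.050 V.
Then the unloaded second divider: V_B = V_A × R4/(R3+R4) = 6.050 × 0.7938 = 4.802 V.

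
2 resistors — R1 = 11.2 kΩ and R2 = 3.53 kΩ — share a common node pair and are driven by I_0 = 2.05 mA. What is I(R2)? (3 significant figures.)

Two-branch current divider: I_k = I_0 · R_other/(R_1 + R_2).
So I = 2.05 × 11.2/14.73 = 1.559 mA.

I ≈ 1.56 mA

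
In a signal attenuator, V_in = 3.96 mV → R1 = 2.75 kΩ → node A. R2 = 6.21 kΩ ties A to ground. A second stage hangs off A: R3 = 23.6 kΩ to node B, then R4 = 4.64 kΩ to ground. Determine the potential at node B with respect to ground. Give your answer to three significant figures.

V_B ≈ 0.422 mV

Node A sees R2 in parallel with the series input of stage 2, R3 + R4 = 28.24 kΩ.
R2 ‖ (R3+R4) = 5.091 kΩ.
V_A = 3.96 × 5.091/(2.75 + 5.091) = 2.571 mV.
Stage 2 is unloaded, so V_B = V_A · R4/(R3+R4) = 2.571 × 4.64/28.24 = 0.4224 mV.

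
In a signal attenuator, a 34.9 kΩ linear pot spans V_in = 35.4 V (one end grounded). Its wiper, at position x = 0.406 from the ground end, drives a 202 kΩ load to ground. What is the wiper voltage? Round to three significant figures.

Lower segment x·R_p = 14.17 kΩ; upper segment (1−x)·R_p = 20.73 kΩ.
(x·R_p) ‖ R_L = 13.24 kΩ.
V_out = 35.4 × 13.24/(20.73 + 13.24) = 13.80 V.
(Unloaded: V_out = x·V_in = 14.4 V.)

V_out ≈ 13.8 V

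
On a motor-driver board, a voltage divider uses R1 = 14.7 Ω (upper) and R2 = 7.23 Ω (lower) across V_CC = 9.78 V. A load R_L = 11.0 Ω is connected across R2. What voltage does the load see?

V_out ≈ 2.24 V

R2 ‖ R_L = (7.23 × 11.0)/(7.23 + 11.0) = 4.363 Ω.
Now apply the divider: V_out = 9.78 × 0.2289 = 2.238 V.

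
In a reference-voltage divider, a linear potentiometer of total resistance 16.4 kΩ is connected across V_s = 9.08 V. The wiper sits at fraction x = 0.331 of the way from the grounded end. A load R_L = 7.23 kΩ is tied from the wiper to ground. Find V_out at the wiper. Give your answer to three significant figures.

V_out ≈ 2.00 V

Split the track: R_lower = x·R_p = 5.428 kΩ, R_upper = (1−x)·R_p = 10.97 kΩ.
(x·R_p) ‖ R_L = 3.100 kΩ.
Then V_out = V_s · 3.100/(10.97 + 3.100) = 2.001 V.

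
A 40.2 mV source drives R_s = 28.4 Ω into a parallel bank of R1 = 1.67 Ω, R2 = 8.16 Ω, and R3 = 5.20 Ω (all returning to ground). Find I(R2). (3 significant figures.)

I ≈ 0.183 mA

Equivalent of the parallel group: R_p = 1.095 Ω.
Node voltage V_A = V_in · R_p/(R_s + R_p) = 40.2 × 0.03711 = 1.492 mV.
Branch current I = V_A/R2 = 1.492/8.16 = 0.1828 mA.
(Check via current divider: I_total = 1.363 mA; share G_k/ΣG = 0.1341 → same result.)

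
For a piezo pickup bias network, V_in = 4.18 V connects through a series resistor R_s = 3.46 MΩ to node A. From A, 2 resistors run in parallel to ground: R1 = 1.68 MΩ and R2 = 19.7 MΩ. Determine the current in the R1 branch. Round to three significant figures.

Equivalent of the parallel group: R_p = 1.548 MΩ.
V_A by voltage divider: V_A = 4.18 × 1.548/(3.46 + 1.548) = 1.292 V.
Branch current I = V_A/R1 = 1.292/1.68 = 0.7691 µA.

I ≈ 0.769 µA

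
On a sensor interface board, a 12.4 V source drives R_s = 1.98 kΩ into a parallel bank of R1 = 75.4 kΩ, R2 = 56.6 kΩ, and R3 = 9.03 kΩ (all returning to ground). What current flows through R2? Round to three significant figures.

Parallel bank: R_p = 1/(1/75.4 + 1/56.6 + 1/9.03) = 7.059 kΩ.
Node voltage V_A = V_CC · R_p/(R_s + R_p) = 12.4 × 0.7809 = 9.684 V.
I(R2) = V_A / R2 = 9.684/56.6 = 0.1711 mA.
(Check via current divider: I_total = 1.372 mA; share G_k/ΣG = 0.1247 → same result.)

I ≈ 0.171 mA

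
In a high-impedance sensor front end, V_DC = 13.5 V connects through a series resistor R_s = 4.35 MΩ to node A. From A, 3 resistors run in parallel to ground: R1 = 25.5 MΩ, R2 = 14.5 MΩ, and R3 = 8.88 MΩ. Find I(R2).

I ≈ 0.475 µA

Combine the parallel branches: R_p = (1/25.5 + 1/14.5 + 1/8.88)⁻¹ = 4.529 MΩ.
Node voltage V_A = V_DC · R_p/(R_s + R_p) = 13.5 × 0.5101 = 6.886 V.
Branch current I = V_A/R2 = 6.886/14.5 = 0.4749 µA.
(Check via current divider: I_total = 1.520 µA; share G_k/ΣG = 0.3124 → same result.)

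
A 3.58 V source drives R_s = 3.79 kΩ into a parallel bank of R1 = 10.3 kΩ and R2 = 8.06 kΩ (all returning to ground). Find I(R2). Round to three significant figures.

I ≈ 0.242 mA

Parallel bank: R_p = 1/(1/10.3 + 1/8.06) = 4.522 kΩ.
Node voltage V_A = V_CC · R_p/(R_s + R_p) = 3.58 × 0.5440 = 1.948 V.
I(R2) = V_A / R2 = 1.948/8.06 = 0.2416 mA.
(Check via current divider: I_total = 0.4307 mA; share G_k/ΣG = 0.5610 → same result.)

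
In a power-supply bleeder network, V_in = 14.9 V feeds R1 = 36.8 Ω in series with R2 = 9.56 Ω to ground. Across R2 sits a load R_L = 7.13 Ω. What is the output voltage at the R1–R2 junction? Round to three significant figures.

V_out ≈ 1.49 V

R2 ‖ R_L = (9.56 × 7.13)/(9.56 + 7.13) = 4.084 Ω.
Then V_out = V_in · R2'/(R1 + R2') = 14.9 × 4.084/40.88 = 1.488 V.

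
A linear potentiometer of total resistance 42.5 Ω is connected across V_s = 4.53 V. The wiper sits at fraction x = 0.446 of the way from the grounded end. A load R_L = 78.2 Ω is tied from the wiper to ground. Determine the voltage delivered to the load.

Lower segment x·R_p = 18.96 Ω; upper segment (1−x)·R_p = 23.55 Ω.
Lower segment in parallel with the load: 18.96 ‖ 78.2 = 15.26 Ω.
Loaded-divider output: V_out = 4.53 × 0.3932 = 1.781 V.

V_out ≈ 1.78 V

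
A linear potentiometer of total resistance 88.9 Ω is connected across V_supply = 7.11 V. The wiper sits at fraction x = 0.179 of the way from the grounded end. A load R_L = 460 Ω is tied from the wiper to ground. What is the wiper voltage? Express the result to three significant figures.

The pot divides into 72.99 Ω above the wiper and 15.91 Ω below.
R_L loads the lower segment: effective lower R = 15.38 Ω.
V_out = 7.11 × 15.38/(72.99 + 15.38) = 1.238 V.
(Unloaded: V_out = x·V_supply = 1.27 V.)

V_out ≈ 1.24 V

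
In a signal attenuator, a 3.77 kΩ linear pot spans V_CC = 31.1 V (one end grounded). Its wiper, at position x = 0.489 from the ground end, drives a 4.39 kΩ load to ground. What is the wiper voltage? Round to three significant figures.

The pot divides into 1.926 kΩ above the wiper and 1.844 kΩ below.
(x·R_p) ‖ R_L = 1.298 kΩ.
Loaded-divider output: V_out = 31.1 × 0.4026 = 12.52 V.

V_out ≈ 12.5 V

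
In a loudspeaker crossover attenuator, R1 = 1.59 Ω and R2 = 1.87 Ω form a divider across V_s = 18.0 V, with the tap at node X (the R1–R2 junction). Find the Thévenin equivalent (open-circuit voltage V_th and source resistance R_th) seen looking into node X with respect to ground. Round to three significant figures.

With X open, the divider is unloaded: V_th = 18.0 × 1.87/3.460 = 9.728 V.
With V_s suppressed (replaced by a short), R_th = R1 ‖ R2 = (1.590 × 1.87)/(1.590 + 1.87) = 0.8593 Ω.

V_th ≈ 9.73 V, R_th ≈ 0.859 Ω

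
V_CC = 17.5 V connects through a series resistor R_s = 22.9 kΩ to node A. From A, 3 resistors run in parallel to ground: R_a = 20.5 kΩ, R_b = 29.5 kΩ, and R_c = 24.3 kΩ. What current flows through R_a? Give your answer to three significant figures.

Combine the parallel branches: R_p = (1/20.5 + 1/29.5 + 1/24.3)⁻¹ = 8.076 kΩ.
V_A = 17.5 × 8.076/30.98 = 4.562 V.
Branch current I = V_A/R_a = 4.562/20.5 = 0.2226 mA.
(Equivalently: I_total = 0.5650 mA, then current-divider fraction G_k/ΣG = 0.3939.)

I ≈ 0.223 mA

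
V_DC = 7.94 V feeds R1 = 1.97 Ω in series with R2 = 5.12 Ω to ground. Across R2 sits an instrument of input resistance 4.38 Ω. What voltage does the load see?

The load sits in parallel with R2, giving an effective lower resistance R2' = R2·R_L/(R2+R_L) = 2.361 Ω.
Now apply the divider: V_out = 7.94 × 0.5451 = 4.328 V.
(Unloaded it would be 5.73 V; the load pulls it down.)

V_out ≈ 4.33 V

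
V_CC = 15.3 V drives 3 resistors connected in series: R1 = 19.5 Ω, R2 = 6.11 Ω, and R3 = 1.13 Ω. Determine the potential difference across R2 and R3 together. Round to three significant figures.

Total series resistance ΣR = 19.5 + 6.11 + 1.13 = 26.74 Ω.
R_{R2..R3} = 6.11 + 1.13 = 7.240 Ω.
V = V_CC · R/ΣR = 15.3 × 0.2708 = 4.143 V.

V ≈ 4.14 V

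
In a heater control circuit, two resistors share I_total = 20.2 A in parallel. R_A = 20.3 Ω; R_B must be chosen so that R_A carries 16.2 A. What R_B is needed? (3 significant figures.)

R_B ≈ 82.2 Ω

The fraction through R_A equals R_B/(R_A+R_B).
With f = 0.8020, R_B = R_A · f/(1−f) = 20.3 × 4.050 = 82.22 Ω.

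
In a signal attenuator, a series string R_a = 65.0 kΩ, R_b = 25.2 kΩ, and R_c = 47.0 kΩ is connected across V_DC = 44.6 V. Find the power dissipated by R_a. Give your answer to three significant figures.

ΣR = 137.2 kΩ → I = 44.6/137.2 = 0.3251 mA.
P(R_a) = I²·R_a = (0.3251)² × 65.0 = 6.869 mW.

P ≈ 6.87 mW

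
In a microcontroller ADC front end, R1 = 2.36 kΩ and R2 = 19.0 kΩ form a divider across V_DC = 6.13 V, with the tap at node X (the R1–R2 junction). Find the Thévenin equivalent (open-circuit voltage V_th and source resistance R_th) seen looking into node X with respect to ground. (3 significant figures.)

With X open, the divider is unloaded: V_th = 6.13 × 19.0/21.36 = 5.453 V.
Zeroing V_DC shorts the top of R1 to ground, so R_th = R1 ‖ R2 = 2.099 kΩ.

V_th ≈ 5.45 V, R_th ≈ 2.10 kΩ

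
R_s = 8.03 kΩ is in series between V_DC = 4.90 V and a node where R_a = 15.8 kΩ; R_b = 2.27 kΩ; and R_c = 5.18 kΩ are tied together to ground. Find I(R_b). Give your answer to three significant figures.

I ≈ 0.327 mA

Combine the parallel branches: R_p = (1/15.8 + 1/2.27 + 1/5.18)⁻¹ = 1.435 kΩ.
V_A by voltage divider: V_A = 4.90 × 1.435/(8.03 + 1.435) = 0.7429 V.
Branch current I = V_A/R_b = 0.7429/2.27 = 0.3273 mA.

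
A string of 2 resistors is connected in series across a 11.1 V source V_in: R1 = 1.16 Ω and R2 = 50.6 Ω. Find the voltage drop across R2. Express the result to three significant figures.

V ≈ 10.9 V

Series total: ΣR = 1.16 + 50.6 = 51.76 Ω.
Voltage divider: V = V_in · (50.60 / 51.76) = 11.1 × 0.9776 = 10.85 V.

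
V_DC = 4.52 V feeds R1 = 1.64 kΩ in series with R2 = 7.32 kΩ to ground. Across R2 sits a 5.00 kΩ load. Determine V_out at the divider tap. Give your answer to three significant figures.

The load sits in parallel with R2, giving an effective lower resistance R2' = R2·R_L/(R2+R_L) = 2.971 kΩ.
Then V_out = V_DC · R2'/(R1 + R2') = 4.52 × 2.971/4.611 = 2.912 V.
(Unloaded it would be 3.69 V; the load pulls it down.)

V_out ≈ 2.91 V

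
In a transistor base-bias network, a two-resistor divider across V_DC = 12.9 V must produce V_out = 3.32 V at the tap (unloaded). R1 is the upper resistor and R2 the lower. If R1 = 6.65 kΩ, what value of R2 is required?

V_out/V_DC = R2/(R1+R2) = 0.2574.
R2 = R1 · 0.2574/(1 − 0.2574) = 2.305 kΩ.

R2 ≈ 2.30 kΩ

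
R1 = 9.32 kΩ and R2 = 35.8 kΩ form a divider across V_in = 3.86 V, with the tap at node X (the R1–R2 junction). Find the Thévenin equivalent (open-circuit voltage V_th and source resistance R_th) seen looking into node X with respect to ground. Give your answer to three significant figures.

With X open, the divider is unloaded: V_th = 3.86 × 35.8/45.12 = 3.063 V.
Zeroing V_in shorts the top of R1 to ground, so R_th = R1 ‖ R2 = 7.395 kΩ.

V_th ≈ 3.06 V, R_th ≈ 7.39 kΩ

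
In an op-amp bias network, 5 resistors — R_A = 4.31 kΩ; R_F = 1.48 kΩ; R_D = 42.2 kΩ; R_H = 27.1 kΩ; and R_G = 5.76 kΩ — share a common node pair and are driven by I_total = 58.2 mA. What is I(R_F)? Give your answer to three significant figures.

Conductances: ΣG = 1/4.31 + 1/1.48 + 1/42.2 + 1/27.1 + 1/5.76 = 1.142 (1/kΩ).
By the current-divider rule, I = I_total · G_k/ΣG = 58.2 × 0.5917 = 34.44 mA.

I ≈ 34.4 mA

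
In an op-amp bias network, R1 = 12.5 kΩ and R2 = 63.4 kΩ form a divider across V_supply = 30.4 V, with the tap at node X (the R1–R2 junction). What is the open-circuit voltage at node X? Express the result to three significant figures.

V_th ≈ 25.4 V

With X open, the divider is unloaded: V_th = 30.4 × 63.4/75.90 = 25.39 V.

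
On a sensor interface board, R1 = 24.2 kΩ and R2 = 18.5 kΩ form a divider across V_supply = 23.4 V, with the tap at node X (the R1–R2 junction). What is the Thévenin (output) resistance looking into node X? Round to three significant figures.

Zeroing V_supply shorts the top of R1 to ground, so R_th = R1 ‖ R2 = 10.48 kΩ.

R_th ≈ 10.5 kΩ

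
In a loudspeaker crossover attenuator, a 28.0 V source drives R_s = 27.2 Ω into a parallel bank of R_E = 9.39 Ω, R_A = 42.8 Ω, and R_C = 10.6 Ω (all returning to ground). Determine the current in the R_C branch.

I ≈ 0.372 A

Equivalent of the parallel group: R_p = 4.460 Ω.
V_A = 28.0 × 4.460/31.66 = 3.945 V.
Branch current I = V_A/R_C = 3.945/10.6 = 0.3721 A.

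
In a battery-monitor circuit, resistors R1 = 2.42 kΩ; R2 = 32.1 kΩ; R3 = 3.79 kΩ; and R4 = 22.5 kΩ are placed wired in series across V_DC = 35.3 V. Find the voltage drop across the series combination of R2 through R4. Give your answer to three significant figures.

V ≈ 33.9 V

Total series resistance ΣR = 2.42 + 32.1 + 3.79 + 22.5 = 60.81 kΩ.
R_{R2..R4} = 32.1 + 3.79 + 22.5 = 58.39 kΩ.
V = V_DC · R/ΣR = 35.3 × 0.9602 = 33.90 V.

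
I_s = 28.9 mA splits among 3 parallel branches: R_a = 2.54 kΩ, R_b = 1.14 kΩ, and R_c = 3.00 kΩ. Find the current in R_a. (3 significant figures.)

I ≈ 7.09 mA

Conductances: ΣG = 1/2.54 + 1/1.14 + 1/3.00 = 1.604 (1/kΩ).
By the current-divider rule, I = I_s · G_k/ΣG = 28.9 × 0.2454 = 7.092 mA.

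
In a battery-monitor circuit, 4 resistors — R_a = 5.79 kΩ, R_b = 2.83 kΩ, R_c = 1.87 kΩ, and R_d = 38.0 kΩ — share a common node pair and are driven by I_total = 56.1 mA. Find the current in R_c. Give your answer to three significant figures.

I ≈ 27.6 mA

Conductances: ΣG = 1/5.79 + 1/2.83 + 1/1.87 + 1/38.0 = 1.087 (1/kΩ).
Current divider: I(R_c) = I_total · G_k/ΣG = 56.1 × (0.5348/1.087) = 56.1 × 0.4919 = 27.60 mA.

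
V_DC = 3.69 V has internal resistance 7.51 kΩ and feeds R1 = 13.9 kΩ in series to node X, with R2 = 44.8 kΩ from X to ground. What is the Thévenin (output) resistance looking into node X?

R1' = 7.51 + 13.9 = 21.41 kΩ (source resistance + R1).
Looking into X with the source shorted: R_th = R1'·R2/(R1'+R2) = 21.41 × 44.8/66.21 = 14.49 kΩ.

R_th ≈ 14.5 kΩ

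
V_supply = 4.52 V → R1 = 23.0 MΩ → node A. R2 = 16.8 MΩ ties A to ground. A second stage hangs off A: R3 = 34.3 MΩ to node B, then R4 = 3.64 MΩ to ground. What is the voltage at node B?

Node A sees R2 in parallel with the series input of stage 2, R3 + R4 = 37.94 MΩ.
Effective lower resistance at A: R2 ‖ 37.94 = 11.64 MΩ.
So V_A = 4.52 × 0.3361 = 1.519 V.
Stage 2 is unloaded, so V_B = V_A · R4/(R3+R4) = 1.519 × 3.64/37.94 = 0.1458 V.

V_B ≈ 0.146 V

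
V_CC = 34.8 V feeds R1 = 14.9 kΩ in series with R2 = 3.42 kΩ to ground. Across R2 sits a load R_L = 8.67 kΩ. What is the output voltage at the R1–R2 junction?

V_out ≈ 4.92 V

First combine the lower leg with the load: R2 ‖ R_L = 2.453 kΩ.
Now apply the divider: V_out = 34.8 × 0.1413 = 4.919 V.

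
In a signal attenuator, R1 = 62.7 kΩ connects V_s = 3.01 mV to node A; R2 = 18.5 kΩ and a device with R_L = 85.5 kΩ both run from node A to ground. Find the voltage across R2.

V_out ≈ 0.588 mV

First combine the lower leg with the load: R2 ‖ R_L = 15.21 kΩ.
Then V_out = V_s · R2'/(R1 + R2') = 3.01 × 15.21/77.91 = 0.5876 mV.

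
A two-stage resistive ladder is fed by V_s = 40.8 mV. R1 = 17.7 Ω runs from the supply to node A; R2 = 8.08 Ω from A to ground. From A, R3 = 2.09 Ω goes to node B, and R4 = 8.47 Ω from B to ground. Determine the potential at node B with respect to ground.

Node A sees R2 in parallel with the series input of stage 2, R3 + R4 = 10.56 Ω.
Effective lower resistance at A: R2 ‖ 10.56 = 4.578 Ω.
First divider: V_A = V_s · 4.578/(17.7 + 4.578) = 8.383 mV.
Then the unloaded second divider: V_B = V_A × R4/(R3+R4) = 8.383 × 0.8021 = 6.724 mV.

V_B ≈ 6.72 mV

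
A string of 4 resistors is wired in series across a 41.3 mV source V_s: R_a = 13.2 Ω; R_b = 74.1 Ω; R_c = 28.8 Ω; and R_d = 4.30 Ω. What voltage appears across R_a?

ΣR = 13.2 + 74.1 + 28.8 + 4.30 = 120.4 Ω.
Voltage divider: V = V_s · (13.20 / 120.4) = 41.3 × 0.1096 = 4.528 mV.

V ≈ 4.53 mV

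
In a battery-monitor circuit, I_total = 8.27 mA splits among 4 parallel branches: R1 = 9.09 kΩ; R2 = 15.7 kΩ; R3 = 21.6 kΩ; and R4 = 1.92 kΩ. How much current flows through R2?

ΣG = 1/9.09 + 1/15.7 + 1/21.6 + 1/1.92 = 0.7408.
Current divider: I(R2) = I_total · G_k/ΣG = 8.27 × (0.06369/0.7408) = 8.27 × 0.08598 = 0.7110 mA.

I ≈ 0.711 mA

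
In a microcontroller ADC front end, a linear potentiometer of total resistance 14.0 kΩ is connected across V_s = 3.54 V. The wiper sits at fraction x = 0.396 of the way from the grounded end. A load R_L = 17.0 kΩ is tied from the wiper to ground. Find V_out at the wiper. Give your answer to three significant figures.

Split the track: R_lower = x·R_p = 5.544 kΩ, R_upper = (1−x)·R_p = 8.456 kΩ.
(x·R_p) ‖ R_L = 4.181 kΩ.
Loaded-divider output: V_out = 3.54 × 0.3308 = 1.171 V.

V_out ≈ 1.17 V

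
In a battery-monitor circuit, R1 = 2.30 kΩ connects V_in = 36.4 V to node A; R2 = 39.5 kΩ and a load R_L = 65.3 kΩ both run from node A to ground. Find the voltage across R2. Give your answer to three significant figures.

R2 ‖ R_L = (39.5 × 65.3)/(39.5 + 65.3) = 24.61 kΩ.
Now apply the divider: V_out = 36.4 × 0.9145 = 33.29 V.

V_out ≈ 33.3 V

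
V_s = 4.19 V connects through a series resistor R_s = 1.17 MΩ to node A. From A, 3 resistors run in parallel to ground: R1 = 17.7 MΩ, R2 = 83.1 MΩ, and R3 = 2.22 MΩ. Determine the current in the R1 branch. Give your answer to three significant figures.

Equivalent of the parallel group: R_p = 1.927 MΩ.
Node voltage V_A = V_s · R_p/(R_s + R_p) = 4.19 × 0.6222 = 2.607 V.
Branch current I = V_A/R1 = 2.607/17.7 = 0.1473 µA.

I ≈ 0.147 µA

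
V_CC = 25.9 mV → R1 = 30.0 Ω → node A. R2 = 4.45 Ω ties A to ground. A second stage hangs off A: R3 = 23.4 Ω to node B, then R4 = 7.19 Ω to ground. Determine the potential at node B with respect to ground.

V_B ≈ 0.698 mV

Looking into the second stage from A: R3 + R4 = 30.59 Ω appears in parallel with R2.
R2 ‖ (R3+R4) = 3.885 Ω.
First divider: V_A = V_CC · 3.885/(30.0 + 3.885) = 2.969 mV.
V_B = V_A × 0.2350 = 0.6979 mV.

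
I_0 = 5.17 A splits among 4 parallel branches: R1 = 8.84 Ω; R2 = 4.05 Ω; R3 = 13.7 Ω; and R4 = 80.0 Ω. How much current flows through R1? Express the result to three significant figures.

Total conductance ΣG = 1/8.84 + 1/4.05 + 1/13.7 + 1/80.0 = 0.4455 (units of 1/Ω).
Current divider: I(R1) = I_0 · G_k/ΣG = 5.17 × (0.1131/0.4455) = 5.17 × 0.2539 = 1.313 A.

I ≈ 1.31 A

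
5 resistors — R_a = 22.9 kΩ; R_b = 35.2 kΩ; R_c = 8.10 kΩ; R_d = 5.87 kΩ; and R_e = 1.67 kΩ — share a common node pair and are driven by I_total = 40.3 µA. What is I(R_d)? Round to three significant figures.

I ≈ 7.12 µA

Conductances: ΣG = 1/22.9 + 1/35.2 + 1/8.10 + 1/5.87 + 1/1.67 = 0.9647 (1/kΩ).
R_d takes the fraction G_k/ΣG = 0.1704/0.9647 = 0.1766, so I = 40.3 × 0.1766 = 7.117 µA.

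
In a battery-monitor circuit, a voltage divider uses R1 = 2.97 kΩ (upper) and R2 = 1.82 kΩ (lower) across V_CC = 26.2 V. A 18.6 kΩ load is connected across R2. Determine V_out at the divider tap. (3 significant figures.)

R2 ‖ R_L = (1.82 × 18.6)/(1.82 + 18.6) = 1.658 kΩ.
Then V_out = V_CC · R2'/(R1 + R2') = 26.2 × 1.658/4.628 = 9.385 V.
(Unloaded it would be 9.95 V; the load pulls it down.)

V_out ≈ 9.39 V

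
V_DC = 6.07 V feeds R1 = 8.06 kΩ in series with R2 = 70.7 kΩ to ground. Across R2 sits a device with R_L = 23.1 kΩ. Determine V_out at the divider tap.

First combine the lower leg with the load: R2 ‖ R_L = 17.41 kΩ.
Voltage divider with the loaded lower leg: V_out = 6.07 × 17.41/(8.06 + 17.41) = 6.07 × 0.6836 = 4.149 V.

V_out ≈ 4.15 V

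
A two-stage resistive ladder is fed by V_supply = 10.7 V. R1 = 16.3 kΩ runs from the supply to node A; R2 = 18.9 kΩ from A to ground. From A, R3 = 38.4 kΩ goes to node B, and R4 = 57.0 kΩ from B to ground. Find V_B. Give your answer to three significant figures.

V_B ≈ 3.14 V

Node A sees R2 in parallel with the series input of stage 2, R3 + R4 = 95.40 kΩ.
Effective lower resistance at A: R2 ‖ 95.40 = 15.77 kΩ.
V_A = 10.7 × 15.77/(16.3 + 15.77) = 5.262 V.
V_B = V_A × 0.5975 = 3.144 V.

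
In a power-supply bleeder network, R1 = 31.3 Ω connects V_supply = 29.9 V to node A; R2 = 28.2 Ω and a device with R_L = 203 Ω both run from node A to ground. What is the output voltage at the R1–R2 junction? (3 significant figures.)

First combine the lower leg with the load: R2 ‖ R_L = 24.76 Ω.
Voltage divider with the loaded lower leg: V_out = 29.9 × 24.76/(31.3 + 24.76) = 29.9 × 0.4417 = 13.21 V.

V_out ≈ 13.2 V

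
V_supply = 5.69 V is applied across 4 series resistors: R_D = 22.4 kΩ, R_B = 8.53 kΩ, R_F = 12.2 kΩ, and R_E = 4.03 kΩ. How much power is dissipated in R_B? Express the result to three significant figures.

P ≈ 0.124 mW

The common current is I = 5.69/47.16 = 0.1207 mA.
V(R_B) = I·R = 1.029 V; P = V·I = 1.029 × 0.1207 = 0.1242 mW.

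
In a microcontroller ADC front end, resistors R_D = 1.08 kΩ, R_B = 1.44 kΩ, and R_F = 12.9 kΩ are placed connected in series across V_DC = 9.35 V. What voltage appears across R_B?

ΣR = 1.08 + 1.44 + 12.9 = 15.42 kΩ.
Voltage divider: V = V_DC · (1.440 / 15.42) = 9.35 × 0.09339 = 0.8732 V.

V ≈ 0.873 V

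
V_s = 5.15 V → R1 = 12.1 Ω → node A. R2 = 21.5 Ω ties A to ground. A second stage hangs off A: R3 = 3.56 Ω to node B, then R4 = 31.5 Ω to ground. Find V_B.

Looking into the second stage from A: R3 + R4 = 35.06 Ω appears in parallel with R2.
R2 ‖ (R3+R4) = 13.33 Ω.
First divider: V_A = V_s · 13.33/(12.1 + 13.33) = 2.699 V.
V_B = V_A × 0.8985 = 2.425 V.

V_B ≈ 2.43 V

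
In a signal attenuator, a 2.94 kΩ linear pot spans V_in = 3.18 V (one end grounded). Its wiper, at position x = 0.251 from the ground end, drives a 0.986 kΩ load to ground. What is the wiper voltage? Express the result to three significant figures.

V_out ≈ 0.511 V

Split the track: R_lower = x·R_p = 0.7379 kΩ, R_upper = (1−x)·R_p = 2.202 kΩ.
Lower segment in parallel with the load: 0.7379 ‖ 0.986 = 0.4221 kΩ.
V_out = 3.18 × 0.4221/(2.202 + 0.4221) = 0.5115 V.
(Unloaded: V_out = x·V_in = 0.798 V.)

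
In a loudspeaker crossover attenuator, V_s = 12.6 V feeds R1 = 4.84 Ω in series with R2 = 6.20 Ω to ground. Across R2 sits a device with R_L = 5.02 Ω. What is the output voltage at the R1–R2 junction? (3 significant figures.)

R2 ‖ R_L = (6.20 × 5.02)/(6.20 + 5.02) = 2.774 Ω.
Then V_out = V_s · R2'/(R1 + R2') = 12.6 × 2.774/7.614 = 4.591 V.

V_out ≈ 4.59 V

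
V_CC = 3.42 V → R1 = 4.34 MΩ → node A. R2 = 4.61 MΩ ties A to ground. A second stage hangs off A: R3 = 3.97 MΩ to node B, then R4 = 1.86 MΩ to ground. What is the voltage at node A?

The second stage (R3 + R4 = 5.830 MΩ) loads node A in parallel with R2.
Effective lower resistance at A: R2 ‖ 5.830 = 2.574 MΩ.
First divider: V_A = V_CC · 2.574/(4.34 + 2.574) = 1.273 V.

V_A ≈ 1.27 V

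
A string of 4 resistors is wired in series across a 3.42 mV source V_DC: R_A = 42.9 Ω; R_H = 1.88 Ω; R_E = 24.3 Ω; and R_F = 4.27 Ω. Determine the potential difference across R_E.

V ≈ 1.13 mV

Series total: ΣR = 42.9 + 1.88 + 24.3 + 4.27 = 73.35 Ω.
By the voltage-divider rule, V = 3.42 × 24.30/73.35 = 1.133 mV.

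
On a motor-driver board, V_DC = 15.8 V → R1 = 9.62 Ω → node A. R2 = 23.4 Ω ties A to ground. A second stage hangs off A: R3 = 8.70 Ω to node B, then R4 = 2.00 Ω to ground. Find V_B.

V_B ≈ 1.28 V

The second stage (R3 + R4 = 10.70 Ω) loads node A in parallel with R2.
Effective lower resistance at A: R2 ‖ 10.70 = 7.343 Ω.
V_A = 15.8 × 7.343/(9.62 + 7.343) = 6.839 V.
Then the unloaded second divider: V_B = V_A × R4/(R3+R4) = 6.839 × 0.1869 = 1.278 V.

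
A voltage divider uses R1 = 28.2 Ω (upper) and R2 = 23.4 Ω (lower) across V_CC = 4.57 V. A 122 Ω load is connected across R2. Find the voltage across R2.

V_out ≈ 1.88 V

First combine the lower leg with the load: R2 ‖ R_L = 19.63 Ω.
Now apply the divider: V_out = 4.57 × 0.4105 = 1.876 V.
(Unloaded it would be 2.07 V; the load pulls it down.)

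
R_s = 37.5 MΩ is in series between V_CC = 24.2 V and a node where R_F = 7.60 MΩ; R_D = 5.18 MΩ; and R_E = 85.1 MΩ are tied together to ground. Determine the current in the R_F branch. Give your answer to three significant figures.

Equivalent of the parallel group: R_p = 2.973 MΩ.
Node voltage V_A = V_CC · R_p/(R_s + R_p) = 24.2 × 0.07345 = 1.778 V.
I(R_F) = V_A / R_F = 1.778/7.60 = 0.2339 µA.
(Equivalently: I_total = 0.5979 µA, then current-divider fraction G_k/ΣG = 0.3912.)

I ≈ 0.234 µA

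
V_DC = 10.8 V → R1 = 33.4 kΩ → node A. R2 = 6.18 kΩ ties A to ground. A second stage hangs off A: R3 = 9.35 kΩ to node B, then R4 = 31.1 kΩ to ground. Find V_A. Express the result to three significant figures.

V_A ≈ 1.49 V

Looking into the second stage from A: R3 + R4 = 40.45 kΩ appears in parallel with R2.
R2 ‖ (R3+R4) = 5.361 kΩ.
V_A = 10.8 × 5.361/(33.4 + 5.361) = 1.494 V.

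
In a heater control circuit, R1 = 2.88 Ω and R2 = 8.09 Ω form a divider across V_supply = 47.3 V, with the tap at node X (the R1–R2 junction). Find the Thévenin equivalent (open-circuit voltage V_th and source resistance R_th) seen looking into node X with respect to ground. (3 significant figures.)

V_th is the unloaded tap voltage: V_supply · R2/(R1+R2) = 47.3 × 0.7375 = 34.88 V.
Zeroing V_supply shorts the top of R1 to ground, so R_th = R1 ‖ R2 = 2.124 Ω.

V_th ≈ 34.9 V, R_th ≈ 2.12 Ω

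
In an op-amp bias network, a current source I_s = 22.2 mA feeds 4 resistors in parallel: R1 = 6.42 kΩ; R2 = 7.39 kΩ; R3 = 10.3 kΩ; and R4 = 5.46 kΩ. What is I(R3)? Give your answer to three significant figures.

I ≈ 3.77 mA

Total conductance ΣG = 1/6.42 + 1/7.39 + 1/10.3 + 1/5.46 = 0.5713 (units of 1/kΩ).
By the current-divider rule, I = I_s · G_k/ΣG = 22.2 × 0.1699 = 3.773 mA.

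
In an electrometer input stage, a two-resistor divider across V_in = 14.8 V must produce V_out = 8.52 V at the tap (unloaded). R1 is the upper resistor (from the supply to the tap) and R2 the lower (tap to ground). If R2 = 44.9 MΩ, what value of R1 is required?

R1 ≈ 33.1 MΩ

V_out/V_in = R2/(R1+R2) = 0.5757.
Rearranging, R1 = R2·(1−k)/k = 44.9 × 0.7371 = 33.10 MΩ.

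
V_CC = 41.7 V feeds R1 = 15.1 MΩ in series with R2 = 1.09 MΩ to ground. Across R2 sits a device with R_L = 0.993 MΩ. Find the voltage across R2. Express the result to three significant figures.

The load sits in parallel with R2, giving an effective lower resistance R2' = R2·R_L/(R2+R_L) = 0.5196 MΩ.
Now apply the divider: V_out = 41.7 × 0.03327 = 1.387 V.

V_out ≈ 1.39 V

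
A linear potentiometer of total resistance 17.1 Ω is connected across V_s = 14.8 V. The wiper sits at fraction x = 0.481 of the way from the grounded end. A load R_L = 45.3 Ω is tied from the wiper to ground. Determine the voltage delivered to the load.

Lower segment x·R_p = 8.225 Ω; upper segment (1−x)·R_p = 8.875 Ω.
Lower segment in parallel with the load: 8.225 ‖ 45.3 = 6.961 Ω.
Loaded-divider output: V_out = 14.8 × 0.4396 = 6.506 V.

V_out ≈ 6.51 V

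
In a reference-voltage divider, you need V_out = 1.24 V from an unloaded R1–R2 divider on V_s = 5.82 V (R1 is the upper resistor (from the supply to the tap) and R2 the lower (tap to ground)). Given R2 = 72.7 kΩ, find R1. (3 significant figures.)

R1 ≈ 269 kΩ

The divider ratio is R2/(R1+R2) = 1.24/5.82 = 0.2131.
R1 = R2·(1/k − 1) = 72.7 × 3.694 = 268.5 kΩ.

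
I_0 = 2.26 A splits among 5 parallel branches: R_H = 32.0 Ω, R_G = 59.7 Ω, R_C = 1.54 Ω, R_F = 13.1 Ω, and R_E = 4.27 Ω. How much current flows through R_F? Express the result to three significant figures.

ΣG = 1/32.0 + 1/59.7 + 1/1.54 + 1/13.1 + 1/4.27 = 1.008.
Current divider: I(R_F) = I_0 · G_k/ΣG = 2.26 × (0.07634/1.008) = 2.26 × 0.07574 = 0.1712 A.

I ≈ 0.171 A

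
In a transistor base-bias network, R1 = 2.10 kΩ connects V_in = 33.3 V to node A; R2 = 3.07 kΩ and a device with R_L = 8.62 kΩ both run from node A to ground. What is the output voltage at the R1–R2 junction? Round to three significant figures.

First combine the lower leg with the load: R2 ‖ R_L = 2.264 kΩ.
Now apply the divider: V_out = 33.3 × 0.5188 = 17.27 V.

V_out ≈ 17.3 V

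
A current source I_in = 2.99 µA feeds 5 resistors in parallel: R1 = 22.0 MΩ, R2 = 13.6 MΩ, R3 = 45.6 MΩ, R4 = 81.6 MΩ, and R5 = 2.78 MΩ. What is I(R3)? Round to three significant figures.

ΣG = 1/22.0 + 1/13.6 + 1/45.6 + 1/81.6 + 1/2.78 = 0.5129.
Current divider: I(R3) = I_in · G_k/ΣG = 2.99 × (0.02193/0.5129) = 2.99 × 0.04276 = 0.1278 µA.

I ≈ 0.128 µA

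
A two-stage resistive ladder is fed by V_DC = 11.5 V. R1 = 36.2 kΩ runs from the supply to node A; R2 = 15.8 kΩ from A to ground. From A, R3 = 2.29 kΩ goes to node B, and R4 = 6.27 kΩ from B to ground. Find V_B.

V_B ≈ 1.12 V

The second stage (R3 + R4 = 8.560 kΩ) loads node A in parallel with R2.
R2 ‖ (R3+R4) = 5.552 kΩ.
First divider: V_A = V_DC · 5.552/(36.2 + 5.552) = 1.529 V.
V_B = V_A × 0.7325 = 1.120 V.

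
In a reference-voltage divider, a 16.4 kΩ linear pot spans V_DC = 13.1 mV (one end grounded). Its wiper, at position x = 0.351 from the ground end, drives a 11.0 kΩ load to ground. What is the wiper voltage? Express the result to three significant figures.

V_out ≈ 3.43 mV

The pot divides into 10.64 kΩ above the wiper and 5.756 kΩ below.
(x·R_p) ‖ R_L = 3.779 kΩ.
V_out = 13.1 × 3.779/(10.64 + 3.779) = 3.432 mV.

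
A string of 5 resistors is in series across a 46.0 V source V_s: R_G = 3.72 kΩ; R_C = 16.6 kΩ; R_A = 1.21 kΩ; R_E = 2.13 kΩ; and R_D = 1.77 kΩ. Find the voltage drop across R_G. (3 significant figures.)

V ≈ 6.73 V

ΣR = 3.72 + 16.6 + 1.21 + 2.13 + 1.77 = 25.43 kΩ.
By the voltage-divider rule, V = 46.0 × 3.720/25.43 = 6.729 V.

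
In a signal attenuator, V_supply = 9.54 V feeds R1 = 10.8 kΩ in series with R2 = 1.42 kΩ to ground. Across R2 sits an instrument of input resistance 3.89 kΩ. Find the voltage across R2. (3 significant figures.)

V_out ≈ 0.838 V

R2 ‖ R_L = (1.42 × 3.89)/(1.42 + 3.89) = 1.040 kΩ.
Then V_out = V_supply · R2'/(R1 + R2') = 9.54 × 1.040/11.84 = 0.8382 V.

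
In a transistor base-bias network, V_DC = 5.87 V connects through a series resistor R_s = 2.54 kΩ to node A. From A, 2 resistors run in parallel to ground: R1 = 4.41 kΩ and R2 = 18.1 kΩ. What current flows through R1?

Combine the parallel branches: R_p = (1/4.41 + 1/18.1)⁻¹ = 3.546 kΩ.
V_A = 5.87 × 3.546/6.086 = 3.420 V.
I(R1) = V_A / R1 = 3.420/4.41 = 0.7755 mA.
(Check via current divider: I_total = 0.9645 mA; share G_k/ΣG = 0.8041 → same result.)

I ≈ 0.776 mA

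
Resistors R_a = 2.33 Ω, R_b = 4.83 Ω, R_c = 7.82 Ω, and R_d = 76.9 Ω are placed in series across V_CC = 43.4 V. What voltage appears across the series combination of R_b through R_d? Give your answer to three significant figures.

ΣR = 2.33 + 4.83 + 7.82 + 76.9 = 91.88 Ω.
R_{R_b..R_d} = 4.83 + 7.82 + 76.9 = 89.55 Ω.
Voltage divider: V = V_CC · (89.55 / 91.88) = 43.4 × 0.9746 = 42.30 V.

V ≈ 42.3 V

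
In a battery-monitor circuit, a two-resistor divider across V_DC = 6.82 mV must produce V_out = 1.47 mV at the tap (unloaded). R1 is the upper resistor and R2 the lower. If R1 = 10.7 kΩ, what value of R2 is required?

R2 ≈ 2.94 kΩ

The divider ratio is R2/(R1+R2) = 1.47/6.82 = 0.2155.
Rearranging, R2 = R1·k/(1−k) = 10.7 × 0.2748 = 2.940 kΩ.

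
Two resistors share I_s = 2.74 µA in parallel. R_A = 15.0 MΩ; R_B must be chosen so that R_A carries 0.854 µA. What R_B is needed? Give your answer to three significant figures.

The fraction through R_A equals R_B/(R_A+R_B).
0.854/2.74 = R_B/(R_A + R_B) → R_B = R_A · (0.3117)/(1 − 0.3117) = 15.0 × 0.4528 = 6.792 MΩ.

R_B ≈ 6.79 MΩ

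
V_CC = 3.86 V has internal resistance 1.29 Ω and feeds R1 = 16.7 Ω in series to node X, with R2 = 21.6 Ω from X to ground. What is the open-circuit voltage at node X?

R1' = 1.29 + 16.7 = 17.99 Ω (source resistance + R1).
Open-circuit (no load on X): V_th = V_CC · R2/(R1' + R2) = 3.86 × 21.6/(17.99 + 21.6) = 2.106 V.

V_th ≈ 2.11 V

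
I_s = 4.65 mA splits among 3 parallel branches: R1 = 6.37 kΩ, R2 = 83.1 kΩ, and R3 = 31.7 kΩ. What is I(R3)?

Total conductance ΣG = 1/6.37 + 1/83.1 + 1/31.7 = 0.2006 (units of 1/kΩ).
R3 takes the fraction G_k/ΣG = 0.03155/0.2006 = 0.1573, so I = 4.65 × 0.1573 = 0.7314 mA.

I ≈ 0.731 mA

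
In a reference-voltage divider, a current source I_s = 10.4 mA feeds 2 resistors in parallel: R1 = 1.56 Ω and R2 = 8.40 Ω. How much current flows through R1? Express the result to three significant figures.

I ≈ 8.77 mA

With just two branches, the current splits inversely with resistance.
I(R1) = 10.4 × 8.40/(1.56 + 8.40) = 10.4 × 0.8434 = 8.771 mA.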